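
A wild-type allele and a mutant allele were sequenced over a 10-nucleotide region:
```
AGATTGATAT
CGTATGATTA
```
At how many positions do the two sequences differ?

The sequences differ at positions 1, 3, 4, 9, 10 (1-based) — 5 in total.

5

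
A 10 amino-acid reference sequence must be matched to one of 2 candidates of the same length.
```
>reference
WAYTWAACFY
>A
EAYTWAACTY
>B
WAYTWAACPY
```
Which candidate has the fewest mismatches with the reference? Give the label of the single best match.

A differs at 2 positions; B differs at 1 position. The closest is B.

B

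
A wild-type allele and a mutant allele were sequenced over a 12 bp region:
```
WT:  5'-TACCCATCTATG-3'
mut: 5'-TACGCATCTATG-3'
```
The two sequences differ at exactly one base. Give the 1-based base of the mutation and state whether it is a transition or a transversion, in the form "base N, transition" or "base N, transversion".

base 4, transversion

Base 4 changes C→G. C is a pyrimidine and G is a purine, so this is a transversion.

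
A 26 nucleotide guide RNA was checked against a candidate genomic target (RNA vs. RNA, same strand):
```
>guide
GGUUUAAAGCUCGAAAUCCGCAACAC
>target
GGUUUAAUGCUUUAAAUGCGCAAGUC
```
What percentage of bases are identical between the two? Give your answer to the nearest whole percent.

77%

6 positions differ (8, 12, 13, 18, 24, 25), so 20 of 26 match: 20/26 = 76.92%.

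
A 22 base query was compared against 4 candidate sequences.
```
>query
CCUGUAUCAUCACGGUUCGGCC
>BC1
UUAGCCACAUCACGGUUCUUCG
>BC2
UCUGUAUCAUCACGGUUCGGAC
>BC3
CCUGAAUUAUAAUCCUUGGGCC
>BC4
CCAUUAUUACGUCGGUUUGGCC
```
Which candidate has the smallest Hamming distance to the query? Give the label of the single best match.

BC2

Hamming distances to query — BC1: 9; BC2: 2; BC3: 7; BC4: 7.
Smallest is BC2 with 2 mismatches.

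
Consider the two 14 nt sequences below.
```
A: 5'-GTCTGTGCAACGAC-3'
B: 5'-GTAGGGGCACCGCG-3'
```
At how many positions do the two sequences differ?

6

Comparing position by position, 6 positions differ: 3 (C/A), 4 (T/G), 6 (T/G), 10 (A/C), 13 (A/C), 14 (C/G).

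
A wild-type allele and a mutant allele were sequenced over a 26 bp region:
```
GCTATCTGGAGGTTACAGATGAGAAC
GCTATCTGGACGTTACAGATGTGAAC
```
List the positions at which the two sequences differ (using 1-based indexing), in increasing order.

Scanning 1-based: 11: G/C; 22: A/T.

11, 22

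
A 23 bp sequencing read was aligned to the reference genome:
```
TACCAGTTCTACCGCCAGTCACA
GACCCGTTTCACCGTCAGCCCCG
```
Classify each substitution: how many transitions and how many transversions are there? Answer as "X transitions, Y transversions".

5 transitions, 3 transversions

Mismatches (1-based):
base 1: T→G (pyrimidine→purine, transversion)
base 5: A→C (purine→pyrimidine, transversion)
base 9: C→T (pyrimidine→pyrimidine, transition)
base 10: T→C (pyrimidine→pyrimidine, transition)
base 15: C→T (pyrimidine→pyrimidine, transition)
base 19: T→C (pyrimidine→pyrimidine, transition)
base 21: A→C (purine→pyrimidine, transversion)
base 23: A→G (purine→purine, transition)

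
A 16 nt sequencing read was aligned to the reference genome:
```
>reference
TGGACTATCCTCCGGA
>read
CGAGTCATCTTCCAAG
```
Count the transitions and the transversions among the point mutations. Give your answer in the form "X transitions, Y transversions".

Transitions (purine↔purine or pyrimidine↔pyrimidine): 1 T→C, 3 G→A, 4 A→G, 5 C→T, 6 T→C, 10 C→T, 14 G→A, 15 G→A, 16 A→G.
Transversions (purine↔pyrimidine): none.

9 transitions, 0 transversions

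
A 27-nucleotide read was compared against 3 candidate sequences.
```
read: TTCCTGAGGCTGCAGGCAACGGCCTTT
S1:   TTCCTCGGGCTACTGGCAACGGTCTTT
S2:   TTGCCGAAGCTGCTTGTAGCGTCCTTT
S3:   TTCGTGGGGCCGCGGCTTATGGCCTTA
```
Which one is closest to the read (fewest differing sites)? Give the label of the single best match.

S1

S1 differs at 5 sites; S2 differs at 8 sites; S3 differs at 9 sites. The closest is S1.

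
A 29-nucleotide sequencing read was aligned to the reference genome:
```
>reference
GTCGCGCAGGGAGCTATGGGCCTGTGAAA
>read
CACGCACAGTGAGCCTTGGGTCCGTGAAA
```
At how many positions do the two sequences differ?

8

Comparing position by position, 8 positions differ: 1 (G/C), 2 (T/A), 6 (G/A), 10 (G/T), 15 (T/C), 16 (A/T), 21 (C/T), 23 (T/C).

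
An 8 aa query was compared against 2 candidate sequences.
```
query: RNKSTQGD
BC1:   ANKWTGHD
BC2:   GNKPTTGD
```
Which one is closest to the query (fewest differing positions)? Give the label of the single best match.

BC2

Hamming distances to query — BC1: 4; BC2: 3.
Smallest is BC2 with 3 mismatches.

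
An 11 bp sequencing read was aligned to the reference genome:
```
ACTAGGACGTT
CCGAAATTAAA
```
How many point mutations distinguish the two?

9

The sequences differ at positions 1, 3, 5, 6, 7, 8, 9, 10, 11 (1-based) — 9 in total.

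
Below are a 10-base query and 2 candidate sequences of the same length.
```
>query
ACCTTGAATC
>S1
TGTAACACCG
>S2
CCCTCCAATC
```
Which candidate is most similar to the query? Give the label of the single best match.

Hamming distances to query — S1: 9; S2: 3.
Smallest is S2 with 3 mismatches.

S2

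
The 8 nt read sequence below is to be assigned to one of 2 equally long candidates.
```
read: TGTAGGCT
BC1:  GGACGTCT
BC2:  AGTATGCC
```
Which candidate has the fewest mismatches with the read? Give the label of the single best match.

BC2

BC1 differs at 4 bases; BC2 differs at 3 bases. The closest is BC2.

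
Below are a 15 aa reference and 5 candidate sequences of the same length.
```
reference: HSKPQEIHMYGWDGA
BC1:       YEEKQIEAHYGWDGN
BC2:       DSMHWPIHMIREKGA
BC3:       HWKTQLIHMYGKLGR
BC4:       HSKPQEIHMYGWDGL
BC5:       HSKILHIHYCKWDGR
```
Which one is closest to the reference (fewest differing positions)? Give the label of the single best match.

Hamming distances to reference — BC1: 9; BC2: 9; BC3: 6; BC4: 1; BC5: 7.
Smallest is BC4 with 1 mismatch.

BC4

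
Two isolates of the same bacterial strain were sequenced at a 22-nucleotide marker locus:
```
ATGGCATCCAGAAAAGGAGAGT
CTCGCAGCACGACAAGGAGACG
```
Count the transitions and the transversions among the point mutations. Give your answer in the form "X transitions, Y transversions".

Mismatches (1-based):
position 1: A→C (purine→pyrimidine, transversion)
position 3: G→C (purine→pyrimidine, transversion)
position 7: T→G (pyrimidine→purine, transversion)
position 9: C→A (pyrimidine→purine, transversion)
position 10: A→C (purine→pyrimidine, transversion)
position 13: A→C (purine→pyrimidine, transversion)
position 21: G→C (purine→pyrimidine, transversion)
position 22: T→G (pyrimidine→purine, transversion)

0 transitions, 8 transversions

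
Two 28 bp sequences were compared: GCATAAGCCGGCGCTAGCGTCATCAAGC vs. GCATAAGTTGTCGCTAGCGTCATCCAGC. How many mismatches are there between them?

4

Comparing position by position, 4 sites differ: 8 (C/T), 9 (C/T), 11 (G/T), 25 (A/C).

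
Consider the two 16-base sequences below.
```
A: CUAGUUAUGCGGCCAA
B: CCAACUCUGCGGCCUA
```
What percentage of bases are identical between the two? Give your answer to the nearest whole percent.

69%

5 positions differ (2, 4, 5, 7, 15), so 11 of 16 match: 11/16 = 68.75%.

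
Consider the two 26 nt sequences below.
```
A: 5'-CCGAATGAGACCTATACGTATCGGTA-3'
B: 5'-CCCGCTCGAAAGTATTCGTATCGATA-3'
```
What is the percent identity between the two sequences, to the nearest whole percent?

62%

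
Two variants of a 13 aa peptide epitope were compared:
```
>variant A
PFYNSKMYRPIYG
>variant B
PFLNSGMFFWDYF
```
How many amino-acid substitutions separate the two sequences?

The sequences differ at positions 3, 6, 8, 9, 10, 11, 13 (1-based) — 7 in total.

7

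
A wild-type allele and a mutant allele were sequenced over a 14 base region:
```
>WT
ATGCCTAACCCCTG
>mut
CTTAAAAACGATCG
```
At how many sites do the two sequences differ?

Comparing position by position, 9 sites differ: 1 (A/C), 3 (G/T), 4 (C/A), 5 (C/A), 6 (T/A), 10 (C/G), 11 (C/A), 12 (C/T), 13 (T/C).

9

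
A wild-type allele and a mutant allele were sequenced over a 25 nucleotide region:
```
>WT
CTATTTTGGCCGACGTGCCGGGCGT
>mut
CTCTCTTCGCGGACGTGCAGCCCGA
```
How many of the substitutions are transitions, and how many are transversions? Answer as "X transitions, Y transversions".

Mismatches (1-based):
site 3: A→C (purine→pyrimidine, transversion)
site 5: T→C (pyrimidine→pyrimidine, transition)
site 8: G→C (purine→pyrimidine, transversion)
site 11: C→G (pyrimidine→purine, transversion)
site 19: C→A (pyrimidine→purine, transversion)
site 21: G→C (purine→pyrimidine, transversion)
site 22: G→C (purine→pyrimidine, transversion)
site 25: T→A (pyrimidine→purine, transversion)

1 transition, 7 transversions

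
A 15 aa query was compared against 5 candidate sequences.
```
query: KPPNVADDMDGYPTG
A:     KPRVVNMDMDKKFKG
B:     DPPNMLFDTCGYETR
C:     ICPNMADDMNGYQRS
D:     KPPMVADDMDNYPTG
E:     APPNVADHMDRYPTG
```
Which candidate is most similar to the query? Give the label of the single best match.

D

Hamming distances to query — A: 8; B: 8; C: 7; D: 2; E: 3.
Smallest is D with 2 mismatches.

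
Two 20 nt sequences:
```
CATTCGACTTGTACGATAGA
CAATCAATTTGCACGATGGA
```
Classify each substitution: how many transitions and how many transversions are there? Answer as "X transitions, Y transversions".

Mismatches (1-based):
position 3: T→A (pyrimidine→purine, transversion)
position 6: G→A (purine→purine, transition)
position 8: C→T (pyrimidine→pyrimidine, transition)
position 12: T→C (pyrimidine→pyrimidine, transition)
position 18: A→G (purine→purine, transition)

4 transitions, 1 transversion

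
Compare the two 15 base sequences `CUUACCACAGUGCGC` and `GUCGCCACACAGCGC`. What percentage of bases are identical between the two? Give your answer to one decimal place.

5 positions differ (1, 3, 4, 10, 11), so 10 of 15 match: 10/15 = 66.67%.

66.7%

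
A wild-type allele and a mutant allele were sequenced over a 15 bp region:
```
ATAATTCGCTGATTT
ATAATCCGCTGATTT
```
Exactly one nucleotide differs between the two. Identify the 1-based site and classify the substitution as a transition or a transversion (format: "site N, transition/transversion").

site 6, transition

Site 6 changes T→C. T is a pyrimidine and C is a pyrimidine, so this is a transition.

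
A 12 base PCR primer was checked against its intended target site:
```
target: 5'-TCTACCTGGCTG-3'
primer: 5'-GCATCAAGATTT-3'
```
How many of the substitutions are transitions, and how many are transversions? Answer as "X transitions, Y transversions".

2 transitions, 6 transversions

Mismatches (1-based):
base 1: T→G (pyrimidine→purine, transversion)
base 3: T→A (pyrimidine→purine, transversion)
base 4: A→T (purine→pyrimidine, transversion)
base 6: C→A (pyrimidine→purine, transversion)
base 7: T→A (pyrimidine→purine, transversion)
base 9: G→A (purine→purine, transition)
base 10: C→T (pyrimidine→pyrimidine, transition)
base 12: G→T (purine→pyrimidine, transversion)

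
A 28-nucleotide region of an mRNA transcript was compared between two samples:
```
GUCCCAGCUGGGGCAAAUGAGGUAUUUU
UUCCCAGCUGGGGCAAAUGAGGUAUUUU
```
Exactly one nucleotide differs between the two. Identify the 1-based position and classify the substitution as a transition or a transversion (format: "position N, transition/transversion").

Position 1 changes G→U. G is a purine and U is a pyrimidine, so this is a transversion.

position 1, transversion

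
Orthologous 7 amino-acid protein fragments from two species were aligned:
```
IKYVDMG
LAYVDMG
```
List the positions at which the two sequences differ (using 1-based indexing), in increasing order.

1, 2

Differences at position 1 (I→L), position 2 (K→A).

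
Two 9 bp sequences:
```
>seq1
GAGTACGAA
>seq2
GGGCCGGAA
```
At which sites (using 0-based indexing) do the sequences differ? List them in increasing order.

Scanning 0-based: 1: A/G; 3: T/C; 4: A/C; 5: C/G.

1, 3, 4, 5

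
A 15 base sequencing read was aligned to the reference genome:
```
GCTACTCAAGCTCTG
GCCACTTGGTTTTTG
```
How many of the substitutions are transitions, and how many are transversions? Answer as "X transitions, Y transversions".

6 transitions, 1 transversion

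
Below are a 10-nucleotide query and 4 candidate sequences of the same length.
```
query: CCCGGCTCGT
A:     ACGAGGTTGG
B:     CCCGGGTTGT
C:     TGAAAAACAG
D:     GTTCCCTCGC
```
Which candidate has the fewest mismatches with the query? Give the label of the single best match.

A differs at 6 bases; B differs at 2 bases; C differs at 9 bases; D differs at 6 bases. The closest is B.

B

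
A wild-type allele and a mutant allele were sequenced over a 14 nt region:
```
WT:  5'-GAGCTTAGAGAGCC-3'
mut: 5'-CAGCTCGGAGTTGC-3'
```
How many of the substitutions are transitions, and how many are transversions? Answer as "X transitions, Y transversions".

2 transitions, 4 transversions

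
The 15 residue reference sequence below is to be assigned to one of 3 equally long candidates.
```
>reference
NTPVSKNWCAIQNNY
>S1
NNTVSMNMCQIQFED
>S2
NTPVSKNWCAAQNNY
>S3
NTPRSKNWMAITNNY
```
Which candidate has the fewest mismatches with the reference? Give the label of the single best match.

S2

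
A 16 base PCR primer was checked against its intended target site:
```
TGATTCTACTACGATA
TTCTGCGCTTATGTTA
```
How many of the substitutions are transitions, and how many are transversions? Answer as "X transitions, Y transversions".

Mismatches (1-based):
position 2: G→T (purine→pyrimidine, transversion)
position 3: A→C (purine→pyrimidine, transversion)
position 5: T→G (pyrimidine→purine, transversion)
position 7: T→G (pyrimidine→purine, transversion)
position 8: A→C (purine→pyrimidine, transversion)
position 9: C→T (pyrimidine→pyrimidine, transition)
position 12: C→T (pyrimidine→pyrimidine, transition)
position 14: A→T (purine→pyrimidine, transversion)

2 transitions, 6 transversions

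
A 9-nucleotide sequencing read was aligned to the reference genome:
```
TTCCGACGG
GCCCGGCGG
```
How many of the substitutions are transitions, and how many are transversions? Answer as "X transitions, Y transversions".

2 transitions, 1 transversion

Transitions (purine↔purine or pyrimidine↔pyrimidine): 2 T→C, 6 A→G.
Transversions (purine↔pyrimidine): 1 T→G.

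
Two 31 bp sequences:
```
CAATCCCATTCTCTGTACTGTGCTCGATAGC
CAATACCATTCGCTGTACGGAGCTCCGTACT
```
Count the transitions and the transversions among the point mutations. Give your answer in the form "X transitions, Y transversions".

2 transitions, 6 transversions

Transitions (purine↔purine or pyrimidine↔pyrimidine): 27 A→G, 31 C→T.
Transversions (purine↔pyrimidine): 5 C→A, 12 T→G, 19 T→G, 21 T→A, 26 G→C, 30 G→C.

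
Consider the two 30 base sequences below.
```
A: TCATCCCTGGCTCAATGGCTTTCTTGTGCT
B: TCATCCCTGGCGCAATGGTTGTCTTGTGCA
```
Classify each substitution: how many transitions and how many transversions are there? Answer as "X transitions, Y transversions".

1 transition, 3 transversions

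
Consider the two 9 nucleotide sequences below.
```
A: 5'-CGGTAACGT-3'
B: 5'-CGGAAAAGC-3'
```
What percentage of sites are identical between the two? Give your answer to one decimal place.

66.7%

3 positions differ (4, 7, 9), so 6 of 9 match: 6/9 = 66.67%.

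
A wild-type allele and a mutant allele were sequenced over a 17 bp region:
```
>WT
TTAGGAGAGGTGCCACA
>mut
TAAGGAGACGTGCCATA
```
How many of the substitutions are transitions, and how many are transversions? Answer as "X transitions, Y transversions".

Mismatches (1-based):
site 2: T→A (pyrimidine→purine, transversion)
site 9: G→C (purine→pyrimidine, transversion)
site 16: C→T (pyrimidine→pyrimidine, transition)

1 transition, 2 transversions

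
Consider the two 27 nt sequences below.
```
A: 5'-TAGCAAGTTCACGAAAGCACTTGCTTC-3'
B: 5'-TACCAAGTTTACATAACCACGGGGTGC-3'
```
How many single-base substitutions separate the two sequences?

The sequences differ at bases 3, 10, 13, 14, 17, 21, 22, 24, 26 (1-based) — 9 in total.

9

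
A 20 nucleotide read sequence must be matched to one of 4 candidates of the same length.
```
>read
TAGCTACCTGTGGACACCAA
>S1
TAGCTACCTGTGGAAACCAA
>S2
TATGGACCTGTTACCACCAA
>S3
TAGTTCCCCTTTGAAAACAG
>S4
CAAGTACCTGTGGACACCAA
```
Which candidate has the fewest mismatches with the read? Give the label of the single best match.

S1 differs at 1 base; S2 differs at 6 bases; S3 differs at 8 bases; S4 differs at 3 bases. The closest is S1.

S1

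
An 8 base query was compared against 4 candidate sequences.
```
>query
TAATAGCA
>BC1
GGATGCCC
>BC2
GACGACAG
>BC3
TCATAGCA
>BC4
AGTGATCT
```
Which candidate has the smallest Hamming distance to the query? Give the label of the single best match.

BC3

BC1 differs at 5 sites; BC2 differs at 6 sites; BC3 differs at 1 site; BC4 differs at 6 sites. The closest is BC3.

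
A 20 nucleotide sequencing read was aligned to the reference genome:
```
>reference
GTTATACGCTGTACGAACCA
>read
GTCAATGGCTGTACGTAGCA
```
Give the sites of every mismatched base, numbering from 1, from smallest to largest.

3, 5, 6, 7, 16, 18

Scanning 1-based: 3: T/C; 5: T/A; 6: A/T; 7: C/G; 16: A/T; 18: C/G.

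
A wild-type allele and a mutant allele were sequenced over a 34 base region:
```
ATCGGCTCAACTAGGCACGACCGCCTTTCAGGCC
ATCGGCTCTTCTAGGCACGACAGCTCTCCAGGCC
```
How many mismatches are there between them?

6

Mismatches (1-based): position 9: A→T; position 10: A→T; position 22: C→A; position 25: C→T; position 26: T→C; position 28: T→C.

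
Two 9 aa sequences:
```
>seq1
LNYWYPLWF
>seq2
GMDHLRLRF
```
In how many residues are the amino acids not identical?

Comparing position by position, 7 residues differ: 1 (L/G), 2 (N/M), 3 (Y/D), 4 (W/H), 5 (Y/L), 6 (P/R), 8 (W/R).

7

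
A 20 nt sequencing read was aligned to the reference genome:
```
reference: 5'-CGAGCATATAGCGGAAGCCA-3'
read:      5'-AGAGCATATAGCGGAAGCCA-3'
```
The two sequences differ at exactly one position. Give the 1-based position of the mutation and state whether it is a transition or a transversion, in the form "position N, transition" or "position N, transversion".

position 1, transversion

Position 1 changes C→A. C is a pyrimidine and A is a purine, so this is a transversion.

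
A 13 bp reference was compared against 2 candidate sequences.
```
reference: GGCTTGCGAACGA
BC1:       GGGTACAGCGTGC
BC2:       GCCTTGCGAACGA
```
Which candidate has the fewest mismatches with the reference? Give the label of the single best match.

BC1 differs at 8 positions; BC2 differs at 1 position. The closest is BC2.

BC2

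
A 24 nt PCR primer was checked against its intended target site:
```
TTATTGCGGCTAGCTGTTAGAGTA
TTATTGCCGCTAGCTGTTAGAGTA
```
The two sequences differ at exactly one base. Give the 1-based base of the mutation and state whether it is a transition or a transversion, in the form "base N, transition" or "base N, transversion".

base 8, transversion

Base 8 changes G→C. G is a purine and C is a pyrimidine, so this is a transversion.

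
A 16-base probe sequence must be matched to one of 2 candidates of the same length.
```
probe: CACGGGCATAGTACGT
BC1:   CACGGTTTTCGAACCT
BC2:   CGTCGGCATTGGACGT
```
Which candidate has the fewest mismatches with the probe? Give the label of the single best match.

BC2

Hamming distances to probe — BC1: 6; BC2: 5.
Smallest is BC2 with 5 mismatches.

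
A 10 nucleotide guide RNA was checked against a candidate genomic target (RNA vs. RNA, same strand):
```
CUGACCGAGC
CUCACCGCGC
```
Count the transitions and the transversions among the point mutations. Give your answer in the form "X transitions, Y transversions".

Mismatches (1-based):
base 3: G→C (purine→pyrimidine, transversion)
base 8: A→C (purine→pyrimidine, transversion)

0 transitions, 2 transversions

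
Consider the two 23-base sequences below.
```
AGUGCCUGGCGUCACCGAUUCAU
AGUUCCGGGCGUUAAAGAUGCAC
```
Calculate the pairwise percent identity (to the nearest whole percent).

7 positions differ (4, 7, 13, 15, 16, 20, 23), so 16 of 23 match: 16/23 = 69.57%.

70%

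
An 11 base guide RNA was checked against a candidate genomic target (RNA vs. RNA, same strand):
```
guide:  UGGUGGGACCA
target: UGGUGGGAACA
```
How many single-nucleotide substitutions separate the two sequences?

1

Comparing position by position, 1 position differs: 9 (C/A).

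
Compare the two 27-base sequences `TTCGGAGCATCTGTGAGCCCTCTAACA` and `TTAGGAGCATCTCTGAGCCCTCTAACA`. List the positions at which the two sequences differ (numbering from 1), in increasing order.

3, 13

Differences at position 3 (C→A), position 13 (G→C).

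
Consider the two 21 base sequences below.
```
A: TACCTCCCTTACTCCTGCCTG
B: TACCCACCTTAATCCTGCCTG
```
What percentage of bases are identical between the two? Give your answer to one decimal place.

Mismatches at positions 5, 6, 12 (1-based): 3 of 21.
Identical positions: 18/21 = 85.71% → 85.7%.

85.7%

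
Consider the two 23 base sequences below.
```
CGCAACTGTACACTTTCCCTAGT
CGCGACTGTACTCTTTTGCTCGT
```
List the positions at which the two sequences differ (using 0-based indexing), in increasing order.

Differences at position 3 (A→G), position 11 (A→T), position 16 (C→T), position 17 (C→G), position 20 (A→C).

3, 11, 16, 17, 20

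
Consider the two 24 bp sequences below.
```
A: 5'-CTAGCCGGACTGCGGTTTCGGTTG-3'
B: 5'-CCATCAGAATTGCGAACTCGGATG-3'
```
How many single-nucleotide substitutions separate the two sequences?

Comparing position by position, 9 bases differ: 2 (T/C), 4 (G/T), 6 (C/A), 8 (G/A), 10 (C/T), 15 (G/A), 16 (T/A), 17 (T/C), 22 (T/A).

9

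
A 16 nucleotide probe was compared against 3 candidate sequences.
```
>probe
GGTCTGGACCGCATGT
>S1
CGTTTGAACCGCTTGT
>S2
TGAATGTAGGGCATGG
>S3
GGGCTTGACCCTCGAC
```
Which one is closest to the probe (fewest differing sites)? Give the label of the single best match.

Hamming distances to probe — S1: 4; S2: 7; S3: 8.
Smallest is S1 with 4 mismatches.

S1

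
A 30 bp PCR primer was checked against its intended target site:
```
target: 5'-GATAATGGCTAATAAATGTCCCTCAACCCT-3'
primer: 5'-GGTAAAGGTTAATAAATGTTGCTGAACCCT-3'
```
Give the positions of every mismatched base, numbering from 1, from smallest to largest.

2, 6, 9, 20, 21, 24

Differences at position 2 (A→G), position 6 (T→A), position 9 (C→T), position 20 (C→T), position 21 (C→G), position 24 (C→G).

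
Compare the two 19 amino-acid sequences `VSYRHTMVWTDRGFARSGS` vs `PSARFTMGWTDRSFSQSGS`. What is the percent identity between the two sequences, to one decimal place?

Mismatches at positions 1, 3, 5, 8, 13, 15, 16 (1-based): 7 of 19.
Identical positions: 12/19 = 63.16% → 63.2%.

63.2%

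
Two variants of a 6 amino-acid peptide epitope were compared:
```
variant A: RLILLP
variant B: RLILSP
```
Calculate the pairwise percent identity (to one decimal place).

83.3%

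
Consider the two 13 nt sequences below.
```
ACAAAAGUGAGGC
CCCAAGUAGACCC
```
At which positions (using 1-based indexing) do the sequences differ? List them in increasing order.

Differences at position 1 (A→C), position 3 (A→C), position 6 (A→G), position 7 (G→U), position 8 (U→A), position 11 (G→C), position 12 (G→C).

1, 3, 6, 7, 8, 11, 12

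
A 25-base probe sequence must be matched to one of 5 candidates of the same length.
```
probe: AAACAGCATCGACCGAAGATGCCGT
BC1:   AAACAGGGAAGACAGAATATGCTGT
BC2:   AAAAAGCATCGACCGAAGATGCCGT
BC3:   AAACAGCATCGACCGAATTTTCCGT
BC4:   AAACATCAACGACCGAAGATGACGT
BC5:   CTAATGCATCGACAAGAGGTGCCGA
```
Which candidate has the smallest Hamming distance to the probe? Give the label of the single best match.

BC2

BC1 differs at 7 bases; BC2 differs at 1 base; BC3 differs at 3 bases; BC4 differs at 3 bases; BC5 differs at 9 bases. The closest is BC2.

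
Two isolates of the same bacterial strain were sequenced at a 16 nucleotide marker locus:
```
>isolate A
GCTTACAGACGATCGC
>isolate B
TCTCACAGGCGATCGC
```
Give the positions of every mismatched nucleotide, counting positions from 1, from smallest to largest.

1, 4, 9

Scanning 1-based: 1: G/T; 4: T/C; 9: A/G.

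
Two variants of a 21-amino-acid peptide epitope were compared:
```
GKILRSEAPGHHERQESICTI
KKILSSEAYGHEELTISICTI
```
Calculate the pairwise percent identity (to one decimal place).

66.7%

Mismatches at positions 1, 5, 9, 12, 14, 15, 16 (1-based): 7 of 21.
Identical positions: 14/21 = 66.67% → 66.7%.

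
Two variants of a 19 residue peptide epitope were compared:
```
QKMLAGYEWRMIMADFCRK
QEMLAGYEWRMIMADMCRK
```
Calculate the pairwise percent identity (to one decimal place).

89.5%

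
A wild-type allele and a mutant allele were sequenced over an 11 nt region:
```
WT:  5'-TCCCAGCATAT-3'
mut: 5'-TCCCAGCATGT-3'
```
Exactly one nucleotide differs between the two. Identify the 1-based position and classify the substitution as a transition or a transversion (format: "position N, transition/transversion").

Position 10 changes A→G. A is a purine and G is a purine, so this is a transition.

position 10, transition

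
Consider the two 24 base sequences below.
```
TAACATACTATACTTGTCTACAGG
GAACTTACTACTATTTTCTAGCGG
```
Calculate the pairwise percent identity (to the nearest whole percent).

67%

Mismatches at positions 1, 5, 11, 12, 13, 16, 21, 22 (1-based): 8 of 24.
Identical positions: 16/24 = 66.67% → 67%.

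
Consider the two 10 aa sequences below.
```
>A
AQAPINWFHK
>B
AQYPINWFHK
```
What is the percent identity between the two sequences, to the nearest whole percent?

90%

1 position differs (3), so 9 of 10 match: 9/10 = 90%.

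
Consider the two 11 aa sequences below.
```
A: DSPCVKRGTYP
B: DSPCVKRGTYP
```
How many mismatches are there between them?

0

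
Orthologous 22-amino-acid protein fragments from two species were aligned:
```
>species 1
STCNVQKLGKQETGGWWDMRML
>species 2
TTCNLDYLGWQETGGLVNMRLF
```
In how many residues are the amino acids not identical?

10

Comparing position by position, 10 residues differ: 1 (S/T), 5 (V/L), 6 (Q/D), 7 (K/Y), 10 (K/W), 16 (W/L), 17 (W/V), 18 (D/N), 21 (M/L), 22 (L/F).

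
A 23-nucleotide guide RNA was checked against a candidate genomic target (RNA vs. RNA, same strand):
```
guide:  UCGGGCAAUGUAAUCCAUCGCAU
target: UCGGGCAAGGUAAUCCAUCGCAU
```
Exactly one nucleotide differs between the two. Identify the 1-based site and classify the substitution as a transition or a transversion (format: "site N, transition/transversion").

site 9, transversion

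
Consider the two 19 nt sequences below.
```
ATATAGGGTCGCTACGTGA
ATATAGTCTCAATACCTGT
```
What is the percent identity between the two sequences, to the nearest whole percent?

68%

Mismatches at positions 7, 8, 11, 12, 16, 19 (1-based): 6 of 19.
Identical positions: 13/19 = 68.42% → 68%.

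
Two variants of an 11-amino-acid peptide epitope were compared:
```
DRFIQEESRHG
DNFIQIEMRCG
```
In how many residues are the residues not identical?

Mismatches (1-based): residue 2: R→N; residue 6: E→I; residue 8: S→M; residue 10: H→C.

4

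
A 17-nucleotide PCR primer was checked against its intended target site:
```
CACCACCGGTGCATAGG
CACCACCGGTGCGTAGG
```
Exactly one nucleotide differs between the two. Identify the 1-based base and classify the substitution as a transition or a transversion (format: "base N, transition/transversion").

Base 13 changes A→G. A is a purine and G is a purine, so this is a transition.

base 13, transition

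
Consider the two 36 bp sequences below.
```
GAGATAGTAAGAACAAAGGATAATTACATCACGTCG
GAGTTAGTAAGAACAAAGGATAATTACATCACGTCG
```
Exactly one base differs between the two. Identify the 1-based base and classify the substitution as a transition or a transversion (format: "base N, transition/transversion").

Base 4 changes A→T. A is a purine and T is a pyrimidine, so this is a transversion.

base 4, transversion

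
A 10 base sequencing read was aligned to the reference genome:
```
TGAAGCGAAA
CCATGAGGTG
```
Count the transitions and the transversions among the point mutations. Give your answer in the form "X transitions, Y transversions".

Mismatches (1-based):
base 1: T→C (pyrimidine→pyrimidine, transition)
base 2: G→C (purine→pyrimidine, transversion)
base 4: A→T (purine→pyrimidine, transversion)
base 6: C→A (pyrimidine→purine, transversion)
base 8: A→G (purine→purine, transition)
base 9: A→T (purine→pyrimidine, transversion)
base 10: A→G (purine→purine, transition)

3 transitions, 4 transversions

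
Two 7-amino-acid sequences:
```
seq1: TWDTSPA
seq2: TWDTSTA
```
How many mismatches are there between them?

The sequences differ at residues 6 (1-based) — 1 in total.

1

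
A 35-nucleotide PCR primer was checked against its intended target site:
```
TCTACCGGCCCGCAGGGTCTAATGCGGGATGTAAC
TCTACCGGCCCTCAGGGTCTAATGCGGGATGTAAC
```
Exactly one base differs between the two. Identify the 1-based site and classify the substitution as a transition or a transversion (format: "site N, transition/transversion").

site 12, transversion

The sequences differ only at site 12: G→T (purine→pyrimidine), a transversion.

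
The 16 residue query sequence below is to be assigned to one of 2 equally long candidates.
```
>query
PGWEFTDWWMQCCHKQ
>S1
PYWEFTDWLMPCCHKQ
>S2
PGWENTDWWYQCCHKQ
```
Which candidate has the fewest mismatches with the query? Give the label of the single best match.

S1 differs at 3 positions; S2 differs at 2 positions. The closest is S2.

S2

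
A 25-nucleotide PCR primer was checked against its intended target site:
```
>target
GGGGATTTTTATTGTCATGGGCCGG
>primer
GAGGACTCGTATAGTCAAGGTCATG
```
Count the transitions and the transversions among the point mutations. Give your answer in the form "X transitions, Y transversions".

Mismatches (1-based):
base 2: G→A (purine→purine, transition)
base 6: T→C (pyrimidine→pyrimidine, transition)
base 8: T→C (pyrimidine→pyrimidine, transition)
base 9: T→G (pyrimidine→purine, transversion)
base 13: T→A (pyrimidine→purine, transversion)
base 18: T→A (pyrimidine→purine, transversion)
base 21: G→T (purine→pyrimidine, transversion)
base 23: C→A (pyrimidine→purine, transversion)
base 24: G→T (purine→pyrimidine, transversion)

3 transitions, 6 transversions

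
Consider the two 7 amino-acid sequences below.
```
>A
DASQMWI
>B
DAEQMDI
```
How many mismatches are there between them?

Comparing position by position, 2 residues differ: 3 (S/E), 6 (W/D).

2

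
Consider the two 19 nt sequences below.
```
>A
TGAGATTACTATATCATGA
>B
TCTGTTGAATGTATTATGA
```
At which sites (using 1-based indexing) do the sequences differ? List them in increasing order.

Differences at site 2 (G→C), site 3 (A→T), site 5 (A→T), site 7 (T→G), site 9 (C→A), site 11 (A→G), site 15 (C→T).

2, 3, 5, 7, 9, 11, 15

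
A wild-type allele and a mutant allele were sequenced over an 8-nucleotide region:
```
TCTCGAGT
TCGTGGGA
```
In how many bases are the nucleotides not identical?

Mismatches (1-based): base 3: T→G; base 4: C→T; base 6: A→G; base 8: T→A.

4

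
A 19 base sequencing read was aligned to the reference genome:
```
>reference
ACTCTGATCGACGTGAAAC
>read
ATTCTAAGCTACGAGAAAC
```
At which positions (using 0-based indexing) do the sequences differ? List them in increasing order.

Differences at position 1 (C→T), position 5 (G→A), position 7 (T→G), position 9 (G→T), position 13 (T→A).

1, 5, 7, 9, 13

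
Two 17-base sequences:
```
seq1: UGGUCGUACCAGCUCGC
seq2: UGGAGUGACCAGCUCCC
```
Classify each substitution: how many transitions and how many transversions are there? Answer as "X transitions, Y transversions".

Mismatches (1-based):
site 4: U→A (pyrimidine→purine, transversion)
site 5: C→G (pyrimidine→purine, transversion)
site 6: G→U (purine→pyrimidine, transversion)
site 7: U→G (pyrimidine→purine, transversion)
site 16: G→C (purine→pyrimidine, transversion)

0 transitions, 5 transversions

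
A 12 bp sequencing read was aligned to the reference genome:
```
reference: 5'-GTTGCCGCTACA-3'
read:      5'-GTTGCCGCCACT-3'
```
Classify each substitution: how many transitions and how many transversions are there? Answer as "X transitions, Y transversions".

Mismatches (1-based):
site 9: T→C (pyrimidine→pyrimidine, transition)
site 12: A→T (purine→pyrimidine, transversion)

1 transition, 1 transversion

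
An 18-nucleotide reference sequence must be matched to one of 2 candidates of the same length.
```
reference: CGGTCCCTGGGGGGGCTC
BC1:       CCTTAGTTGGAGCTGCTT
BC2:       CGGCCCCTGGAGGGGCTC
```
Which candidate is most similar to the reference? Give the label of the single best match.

BC2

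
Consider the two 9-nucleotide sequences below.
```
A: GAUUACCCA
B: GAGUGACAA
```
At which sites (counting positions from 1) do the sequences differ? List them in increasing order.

Scanning 1-based: 3: U/G; 5: A/G; 6: C/A; 8: C/A.

3, 5, 6, 8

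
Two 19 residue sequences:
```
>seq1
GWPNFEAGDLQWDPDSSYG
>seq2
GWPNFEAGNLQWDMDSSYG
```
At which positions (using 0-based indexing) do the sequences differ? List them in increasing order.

8, 13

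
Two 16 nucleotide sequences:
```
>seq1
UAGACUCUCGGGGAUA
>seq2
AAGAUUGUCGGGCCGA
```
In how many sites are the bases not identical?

Comparing position by position, 6 sites differ: 1 (U/A), 5 (C/U), 7 (C/G), 13 (G/C), 14 (A/C), 15 (U/G).

6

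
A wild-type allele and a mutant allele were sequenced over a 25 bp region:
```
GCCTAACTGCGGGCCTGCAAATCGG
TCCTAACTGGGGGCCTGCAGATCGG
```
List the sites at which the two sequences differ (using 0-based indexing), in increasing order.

0, 9, 19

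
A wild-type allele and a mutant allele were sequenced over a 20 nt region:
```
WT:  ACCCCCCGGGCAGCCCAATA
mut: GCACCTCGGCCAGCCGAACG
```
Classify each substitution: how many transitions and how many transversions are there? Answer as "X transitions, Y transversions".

4 transitions, 3 transversions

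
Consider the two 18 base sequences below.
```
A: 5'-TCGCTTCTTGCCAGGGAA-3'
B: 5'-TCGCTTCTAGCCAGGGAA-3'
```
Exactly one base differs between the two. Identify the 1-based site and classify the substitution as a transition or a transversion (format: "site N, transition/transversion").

site 9, transversion

The sequences differ only at site 9: T→A (pyrimidine→purine), a transversion.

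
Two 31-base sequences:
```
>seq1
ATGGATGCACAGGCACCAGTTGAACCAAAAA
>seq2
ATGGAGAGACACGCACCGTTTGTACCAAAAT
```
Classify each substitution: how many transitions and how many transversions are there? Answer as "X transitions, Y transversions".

Mismatches (1-based):
base 6: T→G (pyrimidine→purine, transversion)
base 7: G→A (purine→purine, transition)
base 8: C→G (pyrimidine→purine, transversion)
base 12: G→C (purine→pyrimidine, transversion)
base 18: A→G (purine→purine, transition)
base 19: G→T (purine→pyrimidine, transversion)
base 23: A→T (purine→pyrimidine, transversion)
base 31: A→T (purine→pyrimidine, transversion)

2 transitions, 6 transversions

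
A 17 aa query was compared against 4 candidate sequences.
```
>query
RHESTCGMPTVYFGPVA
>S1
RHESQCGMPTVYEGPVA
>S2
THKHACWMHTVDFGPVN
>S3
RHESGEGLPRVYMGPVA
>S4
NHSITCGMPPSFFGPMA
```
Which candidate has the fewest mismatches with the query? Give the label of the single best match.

S1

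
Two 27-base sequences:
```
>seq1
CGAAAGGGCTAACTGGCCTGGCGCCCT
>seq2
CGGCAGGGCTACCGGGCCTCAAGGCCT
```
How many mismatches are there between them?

8

Comparing position by position, 8 bases differ: 3 (A/G), 4 (A/C), 12 (A/C), 14 (T/G), 20 (G/C), 21 (G/A), 22 (C/A), 24 (C/G).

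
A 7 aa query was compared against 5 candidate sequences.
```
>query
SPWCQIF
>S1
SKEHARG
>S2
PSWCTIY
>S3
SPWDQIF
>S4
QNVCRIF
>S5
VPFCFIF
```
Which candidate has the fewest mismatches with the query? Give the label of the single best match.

Hamming distances to query — S1: 6; S2: 4; S3: 1; S4: 4; S5: 3.
Smallest is S3 with 1 mismatch.

S3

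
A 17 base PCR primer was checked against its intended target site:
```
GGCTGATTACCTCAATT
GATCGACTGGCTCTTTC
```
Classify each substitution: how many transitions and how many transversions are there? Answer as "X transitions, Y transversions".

Transitions (purine↔purine or pyrimidine↔pyrimidine): 2 G→A, 3 C→T, 4 T→C, 7 T→C, 9 A→G, 17 T→C.
Transversions (purine↔pyrimidine): 10 C→G, 14 A→T, 15 A→T.

6 transitions, 3 transversions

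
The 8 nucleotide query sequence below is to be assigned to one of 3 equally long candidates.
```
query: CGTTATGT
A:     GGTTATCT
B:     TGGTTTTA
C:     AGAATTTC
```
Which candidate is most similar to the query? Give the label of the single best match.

A

A differs at 2 sites; B differs at 5 sites; C differs at 6 sites. The closest is A.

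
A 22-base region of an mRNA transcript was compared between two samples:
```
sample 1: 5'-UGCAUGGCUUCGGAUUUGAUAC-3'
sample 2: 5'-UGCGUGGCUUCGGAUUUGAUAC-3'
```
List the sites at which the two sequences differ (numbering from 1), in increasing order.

Differences at site 4 (A→G).

4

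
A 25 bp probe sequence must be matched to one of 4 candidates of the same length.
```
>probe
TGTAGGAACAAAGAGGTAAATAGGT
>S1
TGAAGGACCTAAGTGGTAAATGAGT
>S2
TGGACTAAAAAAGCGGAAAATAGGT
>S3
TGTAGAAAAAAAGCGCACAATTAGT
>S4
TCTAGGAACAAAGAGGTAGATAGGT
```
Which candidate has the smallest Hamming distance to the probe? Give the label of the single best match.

S4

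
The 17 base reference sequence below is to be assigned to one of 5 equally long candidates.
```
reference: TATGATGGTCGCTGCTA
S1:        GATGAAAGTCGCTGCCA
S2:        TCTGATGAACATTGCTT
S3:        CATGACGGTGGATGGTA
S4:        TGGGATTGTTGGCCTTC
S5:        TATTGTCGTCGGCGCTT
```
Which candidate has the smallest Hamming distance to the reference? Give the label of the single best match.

S1

Hamming distances to reference — S1: 4; S2: 6; S3: 5; S4: 9; S5: 6.
Smallest is S1 with 4 mismatches.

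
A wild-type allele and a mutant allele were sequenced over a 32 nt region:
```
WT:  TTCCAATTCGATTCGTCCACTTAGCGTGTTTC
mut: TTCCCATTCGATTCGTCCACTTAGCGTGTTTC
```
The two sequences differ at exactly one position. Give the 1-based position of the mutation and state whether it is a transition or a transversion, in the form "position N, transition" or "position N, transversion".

position 5, transversion

The sequences differ only at position 5: A→C (purine→pyrimidine), a transversion.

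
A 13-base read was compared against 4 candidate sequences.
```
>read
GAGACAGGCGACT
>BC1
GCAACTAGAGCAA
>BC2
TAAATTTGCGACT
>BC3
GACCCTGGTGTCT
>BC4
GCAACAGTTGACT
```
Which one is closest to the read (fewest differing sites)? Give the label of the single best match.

BC4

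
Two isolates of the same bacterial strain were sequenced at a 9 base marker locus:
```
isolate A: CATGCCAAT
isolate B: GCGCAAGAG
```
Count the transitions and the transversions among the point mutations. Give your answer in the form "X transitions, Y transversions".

1 transition, 7 transversions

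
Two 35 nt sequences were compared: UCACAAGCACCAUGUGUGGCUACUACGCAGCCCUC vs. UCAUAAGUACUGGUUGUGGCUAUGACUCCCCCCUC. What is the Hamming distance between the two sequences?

11

Comparing position by position, 11 positions differ: 4 (C/U), 8 (C/U), 11 (C/U), 12 (A/G), 13 (U/G), 14 (G/U), 23 (C/U), 24 (U/G), 27 (G/U), 29 (A/C), 30 (G/C).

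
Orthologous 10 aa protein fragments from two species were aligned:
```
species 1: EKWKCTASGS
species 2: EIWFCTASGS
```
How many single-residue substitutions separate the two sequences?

Comparing position by position, 2 residues differ: 2 (K/I), 4 (K/F).

2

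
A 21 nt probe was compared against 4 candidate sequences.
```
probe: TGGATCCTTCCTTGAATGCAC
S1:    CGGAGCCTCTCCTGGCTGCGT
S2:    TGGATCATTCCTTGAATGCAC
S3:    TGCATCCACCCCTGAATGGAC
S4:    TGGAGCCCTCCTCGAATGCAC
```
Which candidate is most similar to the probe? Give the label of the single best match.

Hamming distances to probe — S1: 9; S2: 1; S3: 5; S4: 3.
Smallest is S2 with 1 mismatch.

S2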